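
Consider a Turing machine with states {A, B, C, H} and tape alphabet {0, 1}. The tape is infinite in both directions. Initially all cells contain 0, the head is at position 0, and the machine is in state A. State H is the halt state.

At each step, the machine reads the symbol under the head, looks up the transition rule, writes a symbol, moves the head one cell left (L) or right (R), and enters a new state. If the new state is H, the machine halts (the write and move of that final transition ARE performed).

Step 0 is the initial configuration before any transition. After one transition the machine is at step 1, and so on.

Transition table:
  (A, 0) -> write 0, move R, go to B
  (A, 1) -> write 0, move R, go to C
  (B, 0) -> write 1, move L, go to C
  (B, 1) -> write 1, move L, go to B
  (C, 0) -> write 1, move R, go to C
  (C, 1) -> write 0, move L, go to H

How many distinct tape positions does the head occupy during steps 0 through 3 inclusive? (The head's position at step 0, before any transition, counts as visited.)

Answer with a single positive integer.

Answer: 2

Derivation:
Step 1: in state A at pos 0, read 0 -> (A,0)->write 0,move R,goto B. Now: state=B, head=1, tape[-1..2]=0000 (head:   ^)
Step 2: in state B at pos 1, read 0 -> (B,0)->write 1,move L,goto C. Now: state=C, head=0, tape[-1..2]=0010 (head:  ^)
Step 3: in state C at pos 0, read 0 -> (C,0)->write 1,move R,goto C. Now: state=C, head=1, tape[-1..2]=0110 (head:   ^)
Head positions at steps 0..3: starting at 0, distinct positions visited = {0, 1} -> 2 position(s)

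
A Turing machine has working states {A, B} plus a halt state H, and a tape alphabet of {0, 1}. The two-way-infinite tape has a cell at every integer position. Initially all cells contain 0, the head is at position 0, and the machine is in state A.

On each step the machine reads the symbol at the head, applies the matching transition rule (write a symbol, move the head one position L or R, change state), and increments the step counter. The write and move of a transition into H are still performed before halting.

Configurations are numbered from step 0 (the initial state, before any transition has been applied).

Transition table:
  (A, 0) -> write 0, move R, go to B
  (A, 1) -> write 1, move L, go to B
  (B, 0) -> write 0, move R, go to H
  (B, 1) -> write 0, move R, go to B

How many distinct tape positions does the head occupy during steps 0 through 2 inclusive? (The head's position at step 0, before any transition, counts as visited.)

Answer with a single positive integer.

Step 1: in state A at pos 0, read 0 -> (A,0)->write 0,move R,goto B. Now: state=B, head=1, tape[-1..2]=0000 (head:   ^)
Step 2: in state B at pos 1, read 0 -> (B,0)->write 0,move R,goto H. Now: state=H, head=2, tape[-1..3]=00000 (head:    ^)
Head positions at steps 0..2: starting at 0, distinct positions visited = {0, 1, 2} -> 3 position(s)

Answer: 3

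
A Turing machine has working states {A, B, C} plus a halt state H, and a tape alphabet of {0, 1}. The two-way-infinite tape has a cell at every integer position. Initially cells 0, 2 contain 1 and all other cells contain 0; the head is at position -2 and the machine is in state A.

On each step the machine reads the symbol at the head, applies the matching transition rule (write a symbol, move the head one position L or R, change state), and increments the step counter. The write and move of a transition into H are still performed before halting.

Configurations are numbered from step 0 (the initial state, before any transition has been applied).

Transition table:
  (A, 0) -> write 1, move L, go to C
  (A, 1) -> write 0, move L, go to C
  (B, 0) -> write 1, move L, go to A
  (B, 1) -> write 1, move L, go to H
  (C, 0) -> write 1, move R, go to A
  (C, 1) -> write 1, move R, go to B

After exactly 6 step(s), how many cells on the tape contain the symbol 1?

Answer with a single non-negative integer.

Answer: 3

Derivation:
Step 1: in state A at pos -2, read 0 -> (A,0)->write 1,move L,goto C. Now: state=C, head=-3, tape[-4..3]=00101010 (head:  ^)
Step 2: in state C at pos -3, read 0 -> (C,0)->write 1,move R,goto A. Now: state=A, head=-2, tape[-4..3]=01101010 (head:   ^)
Step 3: in state A at pos -2, read 1 -> (A,1)->write 0,move L,goto C. Now: state=C, head=-3, tape[-4..3]=01001010 (head:  ^)
Step 4: in state C at pos -3, read 1 -> (C,1)->write 1,move R,goto B. Now: state=B, head=-2, tape[-4..3]=01001010 (head:   ^)
Step 5: in state B at pos -2, read 0 -> (B,0)->write 1,move L,goto A. Now: state=A, head=-3, tape[-4..3]=01101010 (head:  ^)
Step 6: in state A at pos -3, read 1 -> (A,1)->write 0,move L,goto C. Now: state=C, head=-4, tape[-5..3]=000101010 (head:  ^)
Cells containing 1 after step 6: {-2, 0, 2} -> 3 cell(s)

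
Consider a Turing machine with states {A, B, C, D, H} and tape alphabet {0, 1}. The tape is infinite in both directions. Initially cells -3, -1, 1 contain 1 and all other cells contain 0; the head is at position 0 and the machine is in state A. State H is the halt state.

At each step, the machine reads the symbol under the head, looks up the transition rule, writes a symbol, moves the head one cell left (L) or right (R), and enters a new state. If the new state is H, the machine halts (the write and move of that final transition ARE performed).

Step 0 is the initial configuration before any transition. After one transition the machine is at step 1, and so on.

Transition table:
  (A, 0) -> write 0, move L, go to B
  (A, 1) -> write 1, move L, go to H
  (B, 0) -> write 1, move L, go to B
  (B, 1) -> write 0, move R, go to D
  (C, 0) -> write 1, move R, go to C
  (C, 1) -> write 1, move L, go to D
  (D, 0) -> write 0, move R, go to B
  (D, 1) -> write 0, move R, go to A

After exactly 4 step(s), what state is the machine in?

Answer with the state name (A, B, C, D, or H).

Step 1: in state A at pos 0, read 0 -> (A,0)->write 0,move L,goto B. Now: state=B, head=-1, tape[-4..2]=0101010 (head:    ^)
Step 2: in state B at pos -1, read 1 -> (B,1)->write 0,move R,goto D. Now: state=D, head=0, tape[-4..2]=0100010 (head:     ^)
Step 3: in state D at pos 0, read 0 -> (D,0)->write 0,move R,goto B. Now: state=B, head=1, tape[-4..2]=0100010 (head:      ^)
Step 4: in state B at pos 1, read 1 -> (B,1)->write 0,move R,goto D. Now: state=D, head=2, tape[-4..3]=01000000 (head:       ^)

Answer: D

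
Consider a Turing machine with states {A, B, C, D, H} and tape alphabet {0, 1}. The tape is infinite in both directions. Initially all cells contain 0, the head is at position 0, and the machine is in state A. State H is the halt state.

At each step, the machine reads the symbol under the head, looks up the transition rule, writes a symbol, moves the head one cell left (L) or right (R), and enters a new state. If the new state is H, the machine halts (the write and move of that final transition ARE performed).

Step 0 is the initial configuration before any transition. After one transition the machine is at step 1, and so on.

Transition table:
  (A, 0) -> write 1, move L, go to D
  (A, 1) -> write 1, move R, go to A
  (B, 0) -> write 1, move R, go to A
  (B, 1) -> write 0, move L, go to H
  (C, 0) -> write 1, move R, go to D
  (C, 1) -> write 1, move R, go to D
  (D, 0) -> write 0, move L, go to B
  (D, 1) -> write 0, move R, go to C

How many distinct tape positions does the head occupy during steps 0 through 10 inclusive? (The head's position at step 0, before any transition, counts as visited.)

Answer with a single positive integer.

Step 1: in state A at pos 0, read 0 -> (A,0)->write 1,move L,goto D. Now: state=D, head=-1, tape[-2..1]=0010 (head:  ^)
Step 2: in state D at pos -1, read 0 -> (D,0)->write 0,move L,goto B. Now: state=B, head=-2, tape[-3..1]=00010 (head:  ^)
Step 3: in state B at pos -2, read 0 -> (B,0)->write 1,move R,goto A. Now: state=A, head=-1, tape[-3..1]=01010 (head:   ^)
Step 4: in state A at pos -1, read 0 -> (A,0)->write 1,move L,goto D. Now: state=D, head=-2, tape[-3..1]=01110 (head:  ^)
Step 5: in state D at pos -2, read 1 -> (D,1)->write 0,move R,goto C. Now: state=C, head=-1, tape[-3..1]=00110 (head:   ^)
Step 6: in state C at pos -1, read 1 -> (C,1)->write 1,move R,goto D. Now: state=D, head=0, tape[-3..1]=00110 (head:    ^)
Step 7: in state D at pos 0, read 1 -> (D,1)->write 0,move R,goto C. Now: state=C, head=1, tape[-3..2]=001000 (head:     ^)
Step 8: in state C at pos 1, read 0 -> (C,0)->write 1,move R,goto D. Now: state=D, head=2, tape[-3..3]=0010100 (head:      ^)
Step 9: in state D at pos 2, read 0 -> (D,0)->write 0,move L,goto B. Now: state=B, head=1, tape[-3..3]=0010100 (head:     ^)
Step 10: in state B at pos 1, read 1 -> (B,1)->write 0,move L,goto H. Now: state=H, head=0, tape[-3..3]=0010000 (head:    ^)
Head positions at steps 0..10: starting at 0, distinct positions visited = {-2, -1, 0, 1, 2} -> 5 position(s)

Answer: 5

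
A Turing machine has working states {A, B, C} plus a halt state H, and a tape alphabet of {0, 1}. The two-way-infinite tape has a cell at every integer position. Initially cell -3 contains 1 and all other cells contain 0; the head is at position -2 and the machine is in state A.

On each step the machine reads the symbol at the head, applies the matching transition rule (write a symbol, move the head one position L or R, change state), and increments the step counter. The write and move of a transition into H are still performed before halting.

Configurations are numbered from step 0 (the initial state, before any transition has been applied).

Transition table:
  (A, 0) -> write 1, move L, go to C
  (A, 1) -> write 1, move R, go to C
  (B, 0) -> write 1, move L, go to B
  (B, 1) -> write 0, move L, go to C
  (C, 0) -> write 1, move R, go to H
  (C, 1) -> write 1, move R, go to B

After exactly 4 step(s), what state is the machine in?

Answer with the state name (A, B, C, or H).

Step 1: in state A at pos -2, read 0 -> (A,0)->write 1,move L,goto C. Now: state=C, head=-3, tape[-4..-1]=0110 (head:  ^)
Step 2: in state C at pos -3, read 1 -> (C,1)->write 1,move R,goto B. Now: state=B, head=-2, tape[-4..-1]=0110 (head:   ^)
Step 3: in state B at pos -2, read 1 -> (B,1)->write 0,move L,goto C. Now: state=C, head=-3, tape[-4..-1]=0100 (head:  ^)
Step 4: in state C at pos -3, read 1 -> (C,1)->write 1,move R,goto B. Now: state=B, head=-2, tape[-4..-1]=0100 (head:   ^)

Answer: B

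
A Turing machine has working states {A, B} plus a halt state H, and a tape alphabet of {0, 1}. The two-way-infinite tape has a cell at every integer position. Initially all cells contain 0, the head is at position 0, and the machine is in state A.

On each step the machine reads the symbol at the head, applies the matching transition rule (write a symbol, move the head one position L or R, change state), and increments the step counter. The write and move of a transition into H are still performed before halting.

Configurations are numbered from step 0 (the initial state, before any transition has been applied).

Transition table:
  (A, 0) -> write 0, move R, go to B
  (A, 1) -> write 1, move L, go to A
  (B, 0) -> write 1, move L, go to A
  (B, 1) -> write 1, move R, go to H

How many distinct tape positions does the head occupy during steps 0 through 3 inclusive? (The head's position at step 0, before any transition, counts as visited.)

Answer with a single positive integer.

Answer: 2

Derivation:
Step 1: in state A at pos 0, read 0 -> (A,0)->write 0,move R,goto B. Now: state=B, head=1, tape[-1..2]=0000 (head:   ^)
Step 2: in state B at pos 1, read 0 -> (B,0)->write 1,move L,goto A. Now: state=A, head=0, tape[-1..2]=0010 (head:  ^)
Step 3: in state A at pos 0, read 0 -> (A,0)->write 0,move R,goto B. Now: state=B, head=1, tape[-1..2]=0010 (head:   ^)
Head positions at steps 0..3: starting at 0, distinct positions visited = {0, 1} -> 2 position(s)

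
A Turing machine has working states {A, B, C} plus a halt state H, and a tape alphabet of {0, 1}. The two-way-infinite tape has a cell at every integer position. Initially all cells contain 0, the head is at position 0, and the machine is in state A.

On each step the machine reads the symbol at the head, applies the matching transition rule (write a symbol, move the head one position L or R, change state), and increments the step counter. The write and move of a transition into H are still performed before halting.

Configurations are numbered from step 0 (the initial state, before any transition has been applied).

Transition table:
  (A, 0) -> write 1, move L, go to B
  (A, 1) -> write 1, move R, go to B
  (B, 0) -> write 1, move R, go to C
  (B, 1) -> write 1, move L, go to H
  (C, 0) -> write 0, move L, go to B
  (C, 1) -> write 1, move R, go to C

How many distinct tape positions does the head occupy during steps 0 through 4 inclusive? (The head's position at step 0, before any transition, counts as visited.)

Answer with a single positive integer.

Answer: 3

Derivation:
Step 1: in state A at pos 0, read 0 -> (A,0)->write 1,move L,goto B. Now: state=B, head=-1, tape[-2..1]=0010 (head:  ^)
Step 2: in state B at pos -1, read 0 -> (B,0)->write 1,move R,goto C. Now: state=C, head=0, tape[-2..1]=0110 (head:   ^)
Step 3: in state C at pos 0, read 1 -> (C,1)->write 1,move R,goto C. Now: state=C, head=1, tape[-2..2]=01100 (head:    ^)
Step 4: in state C at pos 1, read 0 -> (C,0)->write 0,move L,goto B. Now: state=B, head=0, tape[-2..2]=01100 (head:   ^)
Head positions at steps 0..4: starting at 0, distinct positions visited = {-1, 0, 1} -> 3 position(s)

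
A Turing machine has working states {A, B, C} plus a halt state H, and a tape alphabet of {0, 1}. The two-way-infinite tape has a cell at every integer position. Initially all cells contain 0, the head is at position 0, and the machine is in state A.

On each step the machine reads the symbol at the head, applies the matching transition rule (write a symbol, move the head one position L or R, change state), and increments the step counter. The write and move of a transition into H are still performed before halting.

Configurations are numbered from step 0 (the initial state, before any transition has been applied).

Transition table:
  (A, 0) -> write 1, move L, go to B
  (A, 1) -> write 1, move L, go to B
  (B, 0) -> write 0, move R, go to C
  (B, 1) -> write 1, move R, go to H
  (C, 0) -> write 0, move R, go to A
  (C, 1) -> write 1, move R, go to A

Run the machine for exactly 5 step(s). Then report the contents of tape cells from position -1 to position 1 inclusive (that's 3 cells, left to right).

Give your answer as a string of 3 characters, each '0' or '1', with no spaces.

Step 1: in state A at pos 0, read 0 -> (A,0)->write 1,move L,goto B. Now: state=B, head=-1, tape[-2..1]=0010 (head:  ^)
Step 2: in state B at pos -1, read 0 -> (B,0)->write 0,move R,goto C. Now: state=C, head=0, tape[-2..1]=0010 (head:   ^)
Step 3: in state C at pos 0, read 1 -> (C,1)->write 1,move R,goto A. Now: state=A, head=1, tape[-2..2]=00100 (head:    ^)
Step 4: in state A at pos 1, read 0 -> (A,0)->write 1,move L,goto B. Now: state=B, head=0, tape[-2..2]=00110 (head:   ^)
Step 5: in state B at pos 0, read 1 -> (B,1)->write 1,move R,goto H. Now: state=H, head=1, tape[-2..2]=00110 (head:    ^)

Answer: 011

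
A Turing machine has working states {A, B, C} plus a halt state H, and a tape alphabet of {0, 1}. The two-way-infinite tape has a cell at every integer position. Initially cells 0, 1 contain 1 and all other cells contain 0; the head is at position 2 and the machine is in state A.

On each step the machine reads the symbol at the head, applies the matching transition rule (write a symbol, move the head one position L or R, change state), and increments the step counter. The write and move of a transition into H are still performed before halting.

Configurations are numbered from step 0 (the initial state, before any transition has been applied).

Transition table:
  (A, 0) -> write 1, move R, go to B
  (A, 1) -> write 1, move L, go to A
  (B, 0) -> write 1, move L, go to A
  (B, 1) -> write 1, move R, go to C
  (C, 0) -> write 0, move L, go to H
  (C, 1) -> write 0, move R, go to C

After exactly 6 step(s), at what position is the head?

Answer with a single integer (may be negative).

Step 1: in state A at pos 2, read 0 -> (A,0)->write 1,move R,goto B. Now: state=B, head=3, tape[-1..4]=011100 (head:     ^)
Step 2: in state B at pos 3, read 0 -> (B,0)->write 1,move L,goto A. Now: state=A, head=2, tape[-1..4]=011110 (head:    ^)
Step 3: in state A at pos 2, read 1 -> (A,1)->write 1,move L,goto A. Now: state=A, head=1, tape[-1..4]=011110 (head:   ^)
Step 4: in state A at pos 1, read 1 -> (A,1)->write 1,move L,goto A. Now: state=A, head=0, tape[-1..4]=011110 (head:  ^)
Step 5: in state A at pos 0, read 1 -> (A,1)->write 1,move L,goto A. Now: state=A, head=-1, tape[-2..4]=0011110 (head:  ^)
Step 6: in state A at pos -1, read 0 -> (A,0)->write 1,move R,goto B. Now: state=B, head=0, tape[-2..4]=0111110 (head:   ^)

Answer: 0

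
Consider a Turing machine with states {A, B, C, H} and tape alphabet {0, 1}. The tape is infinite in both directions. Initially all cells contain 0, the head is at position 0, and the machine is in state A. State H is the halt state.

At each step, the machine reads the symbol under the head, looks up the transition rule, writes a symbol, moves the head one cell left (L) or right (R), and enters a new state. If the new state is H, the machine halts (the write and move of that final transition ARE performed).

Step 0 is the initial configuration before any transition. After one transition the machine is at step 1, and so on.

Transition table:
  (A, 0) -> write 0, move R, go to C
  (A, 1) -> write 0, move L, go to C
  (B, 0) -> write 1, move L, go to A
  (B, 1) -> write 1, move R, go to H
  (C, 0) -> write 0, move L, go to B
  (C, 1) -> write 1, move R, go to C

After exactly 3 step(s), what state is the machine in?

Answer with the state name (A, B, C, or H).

Answer: A

Derivation:
Step 1: in state A at pos 0, read 0 -> (A,0)->write 0,move R,goto C. Now: state=C, head=1, tape[-1..2]=0000 (head:   ^)
Step 2: in state C at pos 1, read 0 -> (C,0)->write 0,move L,goto B. Now: state=B, head=0, tape[-1..2]=0000 (head:  ^)
Step 3: in state B at pos 0, read 0 -> (B,0)->write 1,move L,goto A. Now: state=A, head=-1, tape[-2..2]=00100 (head:  ^)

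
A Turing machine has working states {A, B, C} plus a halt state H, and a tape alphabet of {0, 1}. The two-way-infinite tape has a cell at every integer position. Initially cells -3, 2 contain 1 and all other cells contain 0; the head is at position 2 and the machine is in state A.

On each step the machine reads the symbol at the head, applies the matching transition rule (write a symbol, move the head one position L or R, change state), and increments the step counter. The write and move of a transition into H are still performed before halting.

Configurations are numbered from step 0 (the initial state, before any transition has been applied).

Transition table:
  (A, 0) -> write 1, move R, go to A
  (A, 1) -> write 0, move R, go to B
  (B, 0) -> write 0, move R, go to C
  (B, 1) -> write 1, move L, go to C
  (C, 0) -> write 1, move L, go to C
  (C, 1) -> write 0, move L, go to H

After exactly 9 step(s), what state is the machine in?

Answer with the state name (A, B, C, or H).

Step 1: in state A at pos 2, read 1 -> (A,1)->write 0,move R,goto B. Now: state=B, head=3, tape[-4..4]=010000000 (head:        ^)
Step 2: in state B at pos 3, read 0 -> (B,0)->write 0,move R,goto C. Now: state=C, head=4, tape[-4..5]=0100000000 (head:         ^)
Step 3: in state C at pos 4, read 0 -> (C,0)->write 1,move L,goto C. Now: state=C, head=3, tape[-4..5]=0100000010 (head:        ^)
Step 4: in state C at pos 3, read 0 -> (C,0)->write 1,move L,goto C. Now: state=C, head=2, tape[-4..5]=0100000110 (head:       ^)
Step 5: in state C at pos 2, read 0 -> (C,0)->write 1,move L,goto C. Now: state=C, head=1, tape[-4..5]=0100001110 (head:      ^)
Step 6: in state C at pos 1, read 0 -> (C,0)->write 1,move L,goto C. Now: state=C, head=0, tape[-4..5]=0100011110 (head:     ^)
Step 7: in state C at pos 0, read 0 -> (C,0)->write 1,move L,goto C. Now: state=C, head=-1, tape[-4..5]=0100111110 (head:    ^)
Step 8: in state C at pos -1, read 0 -> (C,0)->write 1,move L,goto C. Now: state=C, head=-2, tape[-4..5]=0101111110 (head:   ^)
Step 9: in state C at pos -2, read 0 -> (C,0)->write 1,move L,goto C. Now: state=C, head=-3, tape[-4..5]=0111111110 (head:  ^)

Answer: C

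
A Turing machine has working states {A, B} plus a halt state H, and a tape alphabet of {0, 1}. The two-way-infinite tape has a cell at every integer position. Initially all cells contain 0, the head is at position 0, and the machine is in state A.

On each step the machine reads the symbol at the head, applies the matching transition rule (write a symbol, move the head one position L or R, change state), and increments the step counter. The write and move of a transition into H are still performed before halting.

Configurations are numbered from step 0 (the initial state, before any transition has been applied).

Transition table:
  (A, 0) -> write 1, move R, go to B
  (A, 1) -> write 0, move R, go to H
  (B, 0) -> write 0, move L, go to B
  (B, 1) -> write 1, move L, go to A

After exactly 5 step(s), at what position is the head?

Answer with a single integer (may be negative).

Answer: -1

Derivation:
Step 1: in state A at pos 0, read 0 -> (A,0)->write 1,move R,goto B. Now: state=B, head=1, tape[-1..2]=0100 (head:   ^)
Step 2: in state B at pos 1, read 0 -> (B,0)->write 0,move L,goto B. Now: state=B, head=0, tape[-1..2]=0100 (head:  ^)
Step 3: in state B at pos 0, read 1 -> (B,1)->write 1,move L,goto A. Now: state=A, head=-1, tape[-2..2]=00100 (head:  ^)
Step 4: in state A at pos -1, read 0 -> (A,0)->write 1,move R,goto B. Now: state=B, head=0, tape[-2..2]=01100 (head:   ^)
Step 5: in state B at pos 0, read 1 -> (B,1)->write 1,move L,goto A. Now: state=A, head=-1, tape[-2..2]=01100 (head:  ^)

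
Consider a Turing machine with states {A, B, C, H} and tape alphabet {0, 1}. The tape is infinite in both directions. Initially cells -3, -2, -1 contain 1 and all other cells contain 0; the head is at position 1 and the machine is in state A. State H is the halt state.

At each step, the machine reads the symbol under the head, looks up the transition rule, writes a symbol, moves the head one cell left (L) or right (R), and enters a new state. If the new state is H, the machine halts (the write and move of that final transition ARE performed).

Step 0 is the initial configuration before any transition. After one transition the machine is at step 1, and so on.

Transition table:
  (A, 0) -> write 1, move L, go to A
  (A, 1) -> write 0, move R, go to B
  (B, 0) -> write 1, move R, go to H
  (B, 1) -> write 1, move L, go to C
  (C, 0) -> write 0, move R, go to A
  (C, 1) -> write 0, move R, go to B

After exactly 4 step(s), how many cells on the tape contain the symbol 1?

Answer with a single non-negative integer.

Step 1: in state A at pos 1, read 0 -> (A,0)->write 1,move L,goto A. Now: state=A, head=0, tape[-4..2]=0111010 (head:     ^)
Step 2: in state A at pos 0, read 0 -> (A,0)->write 1,move L,goto A. Now: state=A, head=-1, tape[-4..2]=0111110 (head:    ^)
Step 3: in state A at pos -1, read 1 -> (A,1)->write 0,move R,goto B. Now: state=B, head=0, tape[-4..2]=0110110 (head:     ^)
Step 4: in state B at pos 0, read 1 -> (B,1)->write 1,move L,goto C. Now: state=C, head=-1, tape[-4..2]=0110110 (head:    ^)
Cells containing 1 after step 4: {-3, -2, 0, 1} -> 4 cell(s)

Answer: 4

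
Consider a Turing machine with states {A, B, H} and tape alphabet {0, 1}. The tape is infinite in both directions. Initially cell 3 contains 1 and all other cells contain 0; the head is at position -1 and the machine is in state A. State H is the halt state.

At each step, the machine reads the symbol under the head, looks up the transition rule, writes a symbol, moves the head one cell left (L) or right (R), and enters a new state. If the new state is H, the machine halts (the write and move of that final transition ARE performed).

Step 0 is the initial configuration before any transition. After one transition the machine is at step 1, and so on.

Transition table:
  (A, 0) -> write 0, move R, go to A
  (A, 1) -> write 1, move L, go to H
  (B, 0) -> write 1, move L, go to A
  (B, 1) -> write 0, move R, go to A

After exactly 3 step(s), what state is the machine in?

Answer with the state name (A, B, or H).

Answer: A

Derivation:
Step 1: in state A at pos -1, read 0 -> (A,0)->write 0,move R,goto A. Now: state=A, head=0, tape[-2..4]=0000010 (head:   ^)
Step 2: in state A at pos 0, read 0 -> (A,0)->write 0,move R,goto A. Now: state=A, head=1, tape[-2..4]=0000010 (head:    ^)
Step 3: in state A at pos 1, read 0 -> (A,0)->write 0,move R,goto A. Now: state=A, head=2, tape[-2..4]=0000010 (head:     ^)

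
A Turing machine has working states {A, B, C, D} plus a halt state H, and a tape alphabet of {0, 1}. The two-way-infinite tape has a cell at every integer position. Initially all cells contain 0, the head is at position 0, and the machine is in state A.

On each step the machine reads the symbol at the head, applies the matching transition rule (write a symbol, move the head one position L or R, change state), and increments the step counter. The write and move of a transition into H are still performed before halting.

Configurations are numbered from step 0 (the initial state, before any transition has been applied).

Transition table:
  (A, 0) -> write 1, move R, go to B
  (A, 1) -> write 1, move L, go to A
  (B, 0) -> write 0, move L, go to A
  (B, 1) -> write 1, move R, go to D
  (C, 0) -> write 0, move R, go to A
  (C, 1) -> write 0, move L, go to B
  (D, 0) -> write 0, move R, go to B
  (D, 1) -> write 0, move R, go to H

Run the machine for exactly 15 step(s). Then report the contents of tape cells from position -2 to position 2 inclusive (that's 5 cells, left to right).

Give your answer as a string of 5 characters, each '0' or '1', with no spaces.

Answer: 11010

Derivation:
Step 1: in state A at pos 0, read 0 -> (A,0)->write 1,move R,goto B. Now: state=B, head=1, tape[-1..2]=0100 (head:   ^)
Step 2: in state B at pos 1, read 0 -> (B,0)->write 0,move L,goto A. Now: state=A, head=0, tape[-1..2]=0100 (head:  ^)
Step 3: in state A at pos 0, read 1 -> (A,1)->write 1,move L,goto A. Now: state=A, head=-1, tape[-2..2]=00100 (head:  ^)
Step 4: in state A at pos -1, read 0 -> (A,0)->write 1,move R,goto B. Now: state=B, head=0, tape[-2..2]=01100 (head:   ^)
Step 5: in state B at pos 0, read 1 -> (B,1)->write 1,move R,goto D. Now: state=D, head=1, tape[-2..2]=01100 (head:    ^)
Step 6: in state D at pos 1, read 0 -> (D,0)->write 0,move R,goto B. Now: state=B, head=2, tape[-2..3]=011000 (head:     ^)
Step 7: in state B at pos 2, read 0 -> (B,0)->write 0,move L,goto A. Now: state=A, head=1, tape[-2..3]=011000 (head:    ^)
Step 8: in state A at pos 1, read 0 -> (A,0)->write 1,move R,goto B. Now: state=B, head=2, tape[-2..3]=011100 (head:     ^)
Step 9: in state B at pos 2, read 0 -> (B,0)->write 0,move L,goto A. Now: state=A, head=1, tape[-2..3]=011100 (head:    ^)
Step 10: in state A at pos 1, read 1 -> (A,1)->write 1,move L,goto A. Now: state=A, head=0, tape[-2..3]=011100 (head:   ^)
Step 11: in state A at pos 0, read 1 -> (A,1)->write 1,move L,goto A. Now: state=A, head=-1, tape[-2..3]=011100 (head:  ^)
Step 12: in state A at pos -1, read 1 -> (A,1)->write 1,move L,goto A. Now: state=A, head=-2, tape[-3..3]=0011100 (head:  ^)
Step 13: in state A at pos -2, read 0 -> (A,0)->write 1,move R,goto B. Now: state=B, head=-1, tape[-3..3]=0111100 (head:   ^)
Step 14: in state B at pos -1, read 1 -> (B,1)->write 1,move R,goto D. Now: state=D, head=0, tape[-3..3]=0111100 (head:    ^)
Step 15: in state D at pos 0, read 1 -> (D,1)->write 0,move R,goto H. Now: state=H, head=1, tape[-3..3]=0110100 (head:     ^)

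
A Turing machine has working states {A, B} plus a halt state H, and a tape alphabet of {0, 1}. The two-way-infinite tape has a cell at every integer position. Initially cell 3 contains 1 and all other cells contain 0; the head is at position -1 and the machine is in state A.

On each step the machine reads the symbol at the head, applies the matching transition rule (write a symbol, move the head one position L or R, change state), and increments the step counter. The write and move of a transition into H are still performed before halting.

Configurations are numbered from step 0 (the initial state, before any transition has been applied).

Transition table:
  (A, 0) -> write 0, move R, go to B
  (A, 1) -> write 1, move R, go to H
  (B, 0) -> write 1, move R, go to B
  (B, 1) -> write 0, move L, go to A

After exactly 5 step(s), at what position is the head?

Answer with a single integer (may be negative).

Answer: 2

Derivation:
Step 1: in state A at pos -1, read 0 -> (A,0)->write 0,move R,goto B. Now: state=B, head=0, tape[-2..4]=0000010 (head:   ^)
Step 2: in state B at pos 0, read 0 -> (B,0)->write 1,move R,goto B. Now: state=B, head=1, tape[-2..4]=0010010 (head:    ^)
Step 3: in state B at pos 1, read 0 -> (B,0)->write 1,move R,goto B. Now: state=B, head=2, tape[-2..4]=0011010 (head:     ^)
Step 4: in state B at pos 2, read 0 -> (B,0)->write 1,move R,goto B. Now: state=B, head=3, tape[-2..4]=0011110 (head:      ^)
Step 5: in state B at pos 3, read 1 -> (B,1)->write 0,move L,goto A. Now: state=A, head=2, tape[-2..4]=0011100 (head:     ^)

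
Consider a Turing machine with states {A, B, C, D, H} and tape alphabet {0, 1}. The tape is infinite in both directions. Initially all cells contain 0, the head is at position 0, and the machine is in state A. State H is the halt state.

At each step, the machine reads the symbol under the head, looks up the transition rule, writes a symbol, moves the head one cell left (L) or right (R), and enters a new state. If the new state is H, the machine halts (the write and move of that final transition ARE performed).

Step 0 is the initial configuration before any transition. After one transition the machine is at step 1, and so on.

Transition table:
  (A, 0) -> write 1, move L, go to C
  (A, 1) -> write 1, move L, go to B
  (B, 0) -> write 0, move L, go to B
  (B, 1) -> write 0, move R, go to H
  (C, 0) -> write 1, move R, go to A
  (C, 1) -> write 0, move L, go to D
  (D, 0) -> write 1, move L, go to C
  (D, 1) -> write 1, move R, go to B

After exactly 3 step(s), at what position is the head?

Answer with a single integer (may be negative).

Answer: -1

Derivation:
Step 1: in state A at pos 0, read 0 -> (A,0)->write 1,move L,goto C. Now: state=C, head=-1, tape[-2..1]=0010 (head:  ^)
Step 2: in state C at pos -1, read 0 -> (C,0)->write 1,move R,goto A. Now: state=A, head=0, tape[-2..1]=0110 (head:   ^)
Step 3: in state A at pos 0, read 1 -> (A,1)->write 1,move L,goto B. Now: state=B, head=-1, tape[-2..1]=0110 (head:  ^)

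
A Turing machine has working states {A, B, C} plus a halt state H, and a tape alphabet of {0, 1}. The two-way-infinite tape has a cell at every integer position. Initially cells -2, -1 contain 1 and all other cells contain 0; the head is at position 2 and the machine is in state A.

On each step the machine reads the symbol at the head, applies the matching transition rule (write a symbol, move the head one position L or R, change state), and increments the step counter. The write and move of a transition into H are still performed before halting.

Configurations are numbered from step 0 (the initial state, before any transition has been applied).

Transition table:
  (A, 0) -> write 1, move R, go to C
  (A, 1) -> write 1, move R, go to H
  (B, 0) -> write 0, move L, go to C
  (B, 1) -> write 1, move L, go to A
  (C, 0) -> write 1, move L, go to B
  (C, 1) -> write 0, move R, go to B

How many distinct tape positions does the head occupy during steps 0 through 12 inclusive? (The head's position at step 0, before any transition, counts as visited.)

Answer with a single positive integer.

Step 1: in state A at pos 2, read 0 -> (A,0)->write 1,move R,goto C. Now: state=C, head=3, tape[-3..4]=01100100 (head:       ^)
Step 2: in state C at pos 3, read 0 -> (C,0)->write 1,move L,goto B. Now: state=B, head=2, tape[-3..4]=01100110 (head:      ^)
Step 3: in state B at pos 2, read 1 -> (B,1)->write 1,move L,goto A. Now: state=A, head=1, tape[-3..4]=01100110 (head:     ^)
Step 4: in state A at pos 1, read 0 -> (A,0)->write 1,move R,goto C. Now: state=C, head=2, tape[-3..4]=01101110 (head:      ^)
Step 5: in state C at pos 2, read 1 -> (C,1)->write 0,move R,goto B. Now: state=B, head=3, tape[-3..4]=01101010 (head:       ^)
Step 6: in state B at pos 3, read 1 -> (B,1)->write 1,move L,goto A. Now: state=A, head=2, tape[-3..4]=01101010 (head:      ^)
Step 7: in state A at pos 2, read 0 -> (A,0)->write 1,move R,goto C. Now: state=C, head=3, tape[-3..4]=01101110 (head:       ^)
Step 8: in state C at pos 3, read 1 -> (C,1)->write 0,move R,goto B. Now: state=B, head=4, tape[-3..5]=011011000 (head:        ^)
Step 9: in state B at pos 4, read 0 -> (B,0)->write 0,move L,goto C. Now: state=C, head=3, tape[-3..5]=011011000 (head:       ^)
Step 10: in state C at pos 3, read 0 -> (C,0)->write 1,move L,goto B. Now: state=B, head=2, tape[-3..5]=011011100 (head:      ^)
Step 11: in state B at pos 2, read 1 -> (B,1)->write 1,move L,goto A. Now: state=A, head=1, tape[-3..5]=011011100 (head:     ^)
Step 12: in state A at pos 1, read 1 -> (A,1)->write 1,move R,goto H. Now: state=H, head=2, tape[-3..5]=011011100 (head:      ^)
Head positions at steps 0..12: starting at 2, distinct positions visited = {1, 2, 3, 4} -> 4 position(s)

Answer: 4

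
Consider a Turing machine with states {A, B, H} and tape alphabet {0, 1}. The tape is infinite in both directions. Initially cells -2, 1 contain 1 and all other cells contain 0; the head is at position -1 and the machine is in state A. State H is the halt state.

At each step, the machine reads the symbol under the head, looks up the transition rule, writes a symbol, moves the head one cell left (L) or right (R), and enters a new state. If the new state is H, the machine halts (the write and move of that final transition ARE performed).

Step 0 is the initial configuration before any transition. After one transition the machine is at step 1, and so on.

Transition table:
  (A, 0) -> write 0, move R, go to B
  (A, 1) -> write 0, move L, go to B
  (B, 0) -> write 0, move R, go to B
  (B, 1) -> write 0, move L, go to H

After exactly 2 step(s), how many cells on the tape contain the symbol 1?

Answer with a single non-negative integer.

Answer: 2

Derivation:
Step 1: in state A at pos -1, read 0 -> (A,0)->write 0,move R,goto B. Now: state=B, head=0, tape[-3..2]=010010 (head:    ^)
Step 2: in state B at pos 0, read 0 -> (B,0)->write 0,move R,goto B. Now: state=B, head=1, tape[-3..2]=010010 (head:     ^)
Cells containing 1 after step 2: {-2, 1} -> 2 cell(s)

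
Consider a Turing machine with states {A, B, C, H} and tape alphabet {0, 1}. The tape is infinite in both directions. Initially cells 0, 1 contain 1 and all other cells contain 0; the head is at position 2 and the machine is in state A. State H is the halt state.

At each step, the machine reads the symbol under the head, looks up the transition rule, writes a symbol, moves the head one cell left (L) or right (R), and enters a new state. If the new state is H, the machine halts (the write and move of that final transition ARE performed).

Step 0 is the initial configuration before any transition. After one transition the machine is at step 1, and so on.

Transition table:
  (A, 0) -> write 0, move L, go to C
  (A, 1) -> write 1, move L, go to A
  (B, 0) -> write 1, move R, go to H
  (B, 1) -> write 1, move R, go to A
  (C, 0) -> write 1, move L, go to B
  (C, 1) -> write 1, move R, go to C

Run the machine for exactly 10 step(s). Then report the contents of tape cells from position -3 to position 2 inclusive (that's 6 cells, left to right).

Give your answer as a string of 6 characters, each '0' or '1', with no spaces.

Step 1: in state A at pos 2, read 0 -> (A,0)->write 0,move L,goto C. Now: state=C, head=1, tape[-1..3]=01100 (head:   ^)
Step 2: in state C at pos 1, read 1 -> (C,1)->write 1,move R,goto C. Now: state=C, head=2, tape[-1..3]=01100 (head:    ^)
Step 3: in state C at pos 2, read 0 -> (C,0)->write 1,move L,goto B. Now: state=B, head=1, tape[-1..3]=01110 (head:   ^)
Step 4: in state B at pos 1, read 1 -> (B,1)->write 1,move R,goto A. Now: state=A, head=2, tape[-1..3]=01110 (head:    ^)
Step 5: in state A at pos 2, read 1 -> (A,1)->write 1,move L,goto A. Now: state=A, head=1, tape[-1..3]=01110 (head:   ^)
Step 6: in state A at pos 1, read 1 -> (A,1)->write 1,move L,goto A. Now: state=A, head=0, tape[-1..3]=01110 (head:  ^)
Step 7: in state A at pos 0, read 1 -> (A,1)->write 1,move L,goto A. Now: state=A, head=-1, tape[-2..3]=001110 (head:  ^)
Step 8: in state A at pos -1, read 0 -> (A,0)->write 0,move L,goto C. Now: state=C, head=-2, tape[-3..3]=0001110 (head:  ^)
Step 9: in state C at pos -2, read 0 -> (C,0)->write 1,move L,goto B. Now: state=B, head=-3, tape[-4..3]=00101110 (head:  ^)
Step 10: in state B at pos -3, read 0 -> (B,0)->write 1,move R,goto H. Now: state=H, head=-2, tape[-4..3]=01101110 (head:   ^)

Answer: 110111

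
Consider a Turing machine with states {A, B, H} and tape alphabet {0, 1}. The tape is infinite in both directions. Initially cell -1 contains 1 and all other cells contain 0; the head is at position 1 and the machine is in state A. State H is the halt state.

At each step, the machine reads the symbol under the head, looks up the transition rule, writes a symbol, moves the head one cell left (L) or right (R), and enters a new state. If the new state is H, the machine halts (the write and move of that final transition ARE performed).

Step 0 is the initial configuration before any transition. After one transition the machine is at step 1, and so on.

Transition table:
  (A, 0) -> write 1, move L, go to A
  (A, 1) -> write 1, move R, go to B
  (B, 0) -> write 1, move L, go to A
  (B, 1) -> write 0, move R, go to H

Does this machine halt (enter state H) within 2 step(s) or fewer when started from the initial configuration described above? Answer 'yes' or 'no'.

Step 1: in state A at pos 1, read 0 -> (A,0)->write 1,move L,goto A. Now: state=A, head=0, tape[-2..2]=01010 (head:   ^)
Step 2: in state A at pos 0, read 0 -> (A,0)->write 1,move L,goto A. Now: state=A, head=-1, tape[-2..2]=01110 (head:  ^)
After 2 step(s): state = A (not H) -> not halted within 2 -> no

Answer: no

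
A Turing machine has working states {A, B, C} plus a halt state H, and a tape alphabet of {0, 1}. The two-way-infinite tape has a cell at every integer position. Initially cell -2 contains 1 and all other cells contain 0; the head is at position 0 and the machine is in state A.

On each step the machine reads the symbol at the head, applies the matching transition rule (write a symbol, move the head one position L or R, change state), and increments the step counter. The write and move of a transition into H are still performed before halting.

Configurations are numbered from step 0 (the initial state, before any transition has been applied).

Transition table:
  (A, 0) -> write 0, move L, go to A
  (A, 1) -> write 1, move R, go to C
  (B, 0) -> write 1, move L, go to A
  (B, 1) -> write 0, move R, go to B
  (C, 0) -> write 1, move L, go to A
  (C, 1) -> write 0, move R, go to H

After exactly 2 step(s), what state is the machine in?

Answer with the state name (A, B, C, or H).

Answer: A

Derivation:
Step 1: in state A at pos 0, read 0 -> (A,0)->write 0,move L,goto A. Now: state=A, head=-1, tape[-3..1]=01000 (head:   ^)
Step 2: in state A at pos -1, read 0 -> (A,0)->write 0,move L,goto A. Now: state=A, head=-2, tape[-3..1]=01000 (head:  ^)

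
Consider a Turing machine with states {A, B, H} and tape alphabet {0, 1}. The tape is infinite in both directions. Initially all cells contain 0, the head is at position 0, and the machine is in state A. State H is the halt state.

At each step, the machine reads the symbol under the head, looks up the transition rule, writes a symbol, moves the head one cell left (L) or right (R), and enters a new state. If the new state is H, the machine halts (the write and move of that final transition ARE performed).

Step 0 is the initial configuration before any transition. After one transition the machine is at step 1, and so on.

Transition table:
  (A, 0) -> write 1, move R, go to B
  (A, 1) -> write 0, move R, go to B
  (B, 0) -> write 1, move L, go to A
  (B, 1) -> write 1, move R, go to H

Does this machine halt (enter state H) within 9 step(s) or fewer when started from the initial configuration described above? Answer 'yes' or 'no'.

Step 1: in state A at pos 0, read 0 -> (A,0)->write 1,move R,goto B. Now: state=B, head=1, tape[-1..2]=0100 (head:   ^)
Step 2: in state B at pos 1, read 0 -> (B,0)->write 1,move L,goto A. Now: state=A, head=0, tape[-1..2]=0110 (head:  ^)
Step 3: in state A at pos 0, read 1 -> (A,1)->write 0,move R,goto B. Now: state=B, head=1, tape[-1..2]=0010 (head:   ^)
Step 4: in state B at pos 1, read 1 -> (B,1)->write 1,move R,goto H. Now: state=H, head=2, tape[-1..3]=00100 (head:    ^)
State H reached at step 4; 4 <= 9 -> yes

Answer: yes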